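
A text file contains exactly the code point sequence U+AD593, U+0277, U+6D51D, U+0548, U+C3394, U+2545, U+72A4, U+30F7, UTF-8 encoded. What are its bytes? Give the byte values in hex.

U+AD593: 4-byte form → F2 AD 96 93.
U+0277: 2-byte form → C9 B7.
U+6D51D: 4-byte form → F1 AD 94 9D.
U+0548: 2-byte form → D5 88.
U+C3394: 4-byte form → F3 83 8E 94.
U+2545: 3-byte form → E2 95 85.
U+72A4: 3-byte form → E7 8A A4.
U+30F7: 3-byte form → E3 83 B7.
Concatenated (25 bytes): F2 AD 96 93 C9 B7 F1 AD 94 9D D5 88 F3 83 8E 94 E2 95 85 E7 8A A4 E3 83 B7.

F2 AD 96 93 C9 B7 F1 AD 94 9D D5 88 F3 83 8E 94 E2 95 85 E7 8A A4 E3 83 B7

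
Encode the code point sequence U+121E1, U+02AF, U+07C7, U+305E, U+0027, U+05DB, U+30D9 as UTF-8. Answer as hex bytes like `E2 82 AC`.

U+121E1: 4-byte form → F0 92 87 A1.
U+02AF: 2-byte form → CA AF.
U+07C7: 2-byte form → DF 87.
U+305E: 3-byte form → E3 81 9E.
U+0027: 1-byte form → 27.
U+05DB: 2-byte form → D7 9B.
U+30D9: 3-byte form → E3 83 99.
Concatenated (17 bytes): F0 92 87 A1 CA AF DF 87 E3 81 9E 27 D7 9B E3 83 99.

F0 92 87 A1 CA AF DF 87 E3 81 9E 27 D7 9B E3 83 99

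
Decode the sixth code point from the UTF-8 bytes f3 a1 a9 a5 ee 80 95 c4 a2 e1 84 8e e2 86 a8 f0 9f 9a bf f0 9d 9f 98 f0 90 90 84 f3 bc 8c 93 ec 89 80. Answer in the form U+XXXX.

Offset 0: leading byte 0xF3 = 11110011 → 4-byte char #1 = F3 A1 A9 A5.
Offset 4: leading byte 0xEE = 11101110 → 3-byte char #2 = EE 80 95.
Offset 7: leading byte 0xC4 = 11000100 → 2-byte char #3 = C4 A2.
Offset 9: leading byte 0xE1 = 11100001 → 3-byte char #4 = E1 84 8E.
Offset 12: leading byte 0xE2 = 11100010 → 3-byte char #5 = E2 86 A8.
Offset 15: leading byte 0xF0 = 11110000 → 4-byte char #6 = F0 9F 9A BF.
Leading byte 0xF0 = 11110000 matches 11110xxx → 4-byte sequence.
Byte 1: 0xF0 = 11110000, payload 000 (3 bits).
Byte 2: 0x9F = 10011111 (10xxxxxx ✓), payload 011111.
Byte 3: 0x9A = 10011010 (10xxxxxx ✓), payload 011010.
Byte 4: 0xBF = 10111111 (10xxxxxx ✓), payload 111111.
Concatenate: 000011111011010111111 = 0x1F6BF (21 bits → U+1F6BF).

U+1F6BF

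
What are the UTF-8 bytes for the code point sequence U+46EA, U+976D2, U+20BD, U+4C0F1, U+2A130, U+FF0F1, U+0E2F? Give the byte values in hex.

U+46EA: 3-byte form → E4 9B AA.
U+976D2: 4-byte form → F2 97 9B 92.
U+20BD: 3-byte form → E2 82 BD.
U+4C0F1: 4-byte form → F1 8C 83 B1.
U+2A130: 4-byte form → F0 AA 84 B0.
U+FF0F1: 4-byte form → F3 BF 83 B1.
U+0E2F: 3-byte form → E0 B8 AF.
Concatenated (25 bytes): E4 9B AA F2 97 9B 92 E2 82 BD F1 8C 83 B1 F0 AA 84 B0 F3 BF 83 B1 E0 B8 AF.

E4 9B AA F2 97 9B 92 E2 82 BD F1 8C 83 B1 F0 AA 84 B0 F3 BF 83 B1 E0 B8 AF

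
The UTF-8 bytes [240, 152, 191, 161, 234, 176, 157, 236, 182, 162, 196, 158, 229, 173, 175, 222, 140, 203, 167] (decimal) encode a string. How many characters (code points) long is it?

7

Byte at offset 0: 0xF0 = 11110000 → 4-byte char (#1). Advance 4.
Byte at offset 4: 0xEA = 11101010 → 3-byte char (#2). Advance 3.
Byte at offset 7: 0xEC = 11101100 → 3-byte char (#3). Advance 3.
Byte at offset 10: 0xC4 = 11000100 → 2-byte char (#4). Advance 2.
Byte at offset 12: 0xE5 = 11100101 → 3-byte char (#5). Advance 3.
Byte at offset 15: 0xDE = 11011110 → 2-byte char (#6). Advance 2.
Byte at offset 17: 0xCB = 11001011 → 2-byte char (#7). Advance 2.
Reached end at offset 19 after 7 code points.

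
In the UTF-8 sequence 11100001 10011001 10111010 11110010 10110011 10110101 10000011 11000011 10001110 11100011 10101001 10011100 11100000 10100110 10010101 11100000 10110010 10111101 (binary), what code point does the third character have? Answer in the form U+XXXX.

Offset 0: leading byte 0xE1 = 11100001 → 3-byte char #1 = E1 99 BA.
Offset 3: leading byte 0xF2 = 11110010 → 4-byte char #2 = F2 B3 B5 83.
Offset 7: leading byte 0xC3 = 11000011 → 2-byte char #3 = C3 8E.
Leading byte 0xC3 = 11000011 matches 110xxxxx → 2-byte sequence.
Byte 1: 0xC3 = 11000011, payload 00011 (5 bits).
Byte 2: 0x8E = 10001110 (10xxxxxx ✓), payload 001110.
Concatenate: 00011001110 = 0xCE (11 bits → U+00CE).

U+00CE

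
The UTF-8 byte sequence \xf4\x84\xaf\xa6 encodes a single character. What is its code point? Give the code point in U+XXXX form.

U+104BE6

Leading byte 0xF4 = 11110100 matches 11110xxx → 4-byte sequence.
Byte 1: 0xF4 = 11110100, payload 100 (3 bits).
Byte 2: 0x84 = 10000100 (10xxxxxx ✓), payload 000100.
Byte 3: 0xAF = 10101111 (10xxxxxx ✓), payload 101111.
Byte 4: 0xA6 = 10100110 (10xxxxxx ✓), payload 100110.
Concatenate: 100000100101111100110 = 0x104BE6 (21 bits → U+104BE6).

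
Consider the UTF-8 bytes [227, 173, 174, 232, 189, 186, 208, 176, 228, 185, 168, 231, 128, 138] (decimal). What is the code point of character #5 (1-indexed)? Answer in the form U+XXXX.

Offset 0: leading byte 0xE3 = 11100011 → 3-byte char #1 = E3 AD AE.
Offset 3: leading byte 0xE8 = 11101000 → 3-byte char #2 = E8 BD BA.
Offset 6: leading byte 0xD0 = 11010000 → 2-byte char #3 = D0 B0.
Offset 8: leading byte 0xE4 = 11100100 → 3-byte char #4 = E4 B9 A8.
Offset 11: leading byte 0xE7 = 11100111 → 3-byte char #5 = E7 80 8A.
Leading byte 0xE7 = 11100111 matches 1110xxxx → 3-byte sequence.
Byte 1: 0xE7 = 11100111, payload 0111 (4 bits).
Byte 2: 0x80 = 10000000 (10xxxxxx ✓), payload 000000.
Byte 3: 0x8A = 10001010 (10xxxxxx ✓), payload 001010.
Concatenate: 0111000000001010 = 0x700A (16 bits → U+700A).

U+700A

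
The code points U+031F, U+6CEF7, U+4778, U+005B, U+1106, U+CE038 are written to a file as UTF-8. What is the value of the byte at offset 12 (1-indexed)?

0x84

1-indexed offset 12 is 0-indexed offset 11.
U+031F → 2-byte form CC 9F at offsets 0–1.
U+6CEF7 → 4-byte form F1 AC BB B7 at offsets 2–5.
U+4778 → 3-byte form E4 9D B8 at offsets 6–8.
U+005B → 1-byte form 5B at offsets 9–9.
U+1106 → 3-byte form E1 84 86 at offsets 10–12.
Offset 11 falls in char 5's range; it's byte 2 of E1 84 86 = 0x84.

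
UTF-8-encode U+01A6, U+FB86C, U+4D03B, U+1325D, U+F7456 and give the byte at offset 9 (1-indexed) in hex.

1-indexed offset 9 is 0-indexed offset 8.
U+01A6 → 2-byte form C6 A6 at offsets 0–1.
U+FB86C → 4-byte form F3 BB A1 AC at offsets 2–5.
U+4D03B → 4-byte form F1 8D 80 BB at offsets 6–9.
Offset 8 falls in char 3's range; it's byte 3 of F1 8D 80 BB = 0x80.

0x80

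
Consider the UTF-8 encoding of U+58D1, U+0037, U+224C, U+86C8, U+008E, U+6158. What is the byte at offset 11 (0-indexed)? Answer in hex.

0x8E

U+58D1 → 3-byte form E5 A3 91 at offsets 0–2.
U+0037 → 1-byte form 37 at offsets 3–3.
U+224C → 3-byte form E2 89 8C at offsets 4–6.
U+86C8 → 3-byte form E8 9B 88 at offsets 7–9.
U+008E → 2-byte form C2 8E at offsets 10–11.
Offset 11 falls in char 5's range; it's byte 2 of C2 8E = 0x8E.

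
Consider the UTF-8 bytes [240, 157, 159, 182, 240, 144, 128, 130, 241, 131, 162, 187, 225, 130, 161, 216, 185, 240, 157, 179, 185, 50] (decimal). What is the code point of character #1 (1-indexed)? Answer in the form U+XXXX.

U+1D7F6

Offset 0: leading byte 0xF0 = 11110000 → 4-byte char #1 = F0 9D 9F B6.
Leading byte 0xF0 = 11110000 matches 11110xxx → 4-byte sequence.
Byte 1: 0xF0 = 11110000, payload 000 (3 bits).
Byte 2: 0x9D = 10011101 (10xxxxxx ✓), payload 011101.
Byte 3: 0x9F = 10011111 (10xxxxxx ✓), payload 011111.
Byte 4: 0xB6 = 10110110 (10xxxxxx ✓), payload 110110.
Concatenate: 000011101011111110110 = 0x1D7F6 (21 bits → U+1D7F6).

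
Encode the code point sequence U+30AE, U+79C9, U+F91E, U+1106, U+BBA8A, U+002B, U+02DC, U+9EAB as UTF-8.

E3 82 AE E7 A7 89 EF A4 9E E1 84 86 F2 BB AA 8A 2B CB 9C E9 BA AB

U+30AE: 3-byte form → E3 82 AE.
U+79C9: 3-byte form → E7 A7 89.
U+F91E: 3-byte form → EF A4 9E.
U+1106: 3-byte form → E1 84 86.
U+BBA8A: 4-byte form → F2 BB AA 8A.
U+002B: 1-byte form → 2B.
U+02DC: 2-byte form → CB 9C.
U+9EAB: 3-byte form → E9 BA AB.
Concatenated (22 bytes): E3 82 AE E7 A7 89 EF A4 9E E1 84 86 F2 BB AA 8A 2B CB 9C E9 BA AB.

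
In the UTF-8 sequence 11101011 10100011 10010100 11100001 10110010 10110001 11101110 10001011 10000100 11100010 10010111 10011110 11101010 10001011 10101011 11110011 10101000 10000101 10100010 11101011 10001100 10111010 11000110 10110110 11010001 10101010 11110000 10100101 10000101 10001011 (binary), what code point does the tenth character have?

Offset 0: leading byte 0xEB = 11101011 → 3-byte char #1 = EB A3 94.
Offset 3: leading byte 0xE1 = 11100001 → 3-byte char #2 = E1 B2 B1.
Offset 6: leading byte 0xEE = 11101110 → 3-byte char #3 = EE 8B 84.
Offset 9: leading byte 0xE2 = 11100010 → 3-byte char #4 = E2 97 9E.
Offset 12: leading byte 0xEA = 11101010 → 3-byte char #5 = EA 8B AB.
Offset 15: leading byte 0xF3 = 11110011 → 4-byte char #6 = F3 A8 85 A2.
Offset 19: leading byte 0xEB = 11101011 → 3-byte char #7 = EB 8C BA.
Offset 22: leading byte 0xC6 = 11000110 → 2-byte char #8 = C6 B6.
Offset 24: leading byte 0xD1 = 11010001 → 2-byte char #9 = D1 AA.
Offset 26: leading byte 0xF0 = 11110000 → 4-byte char #10 = F0 A5 85 8B.
Leading byte 0xF0 = 11110000 matches 11110xxx → 4-byte sequence.
Byte 1: 0xF0 = 11110000, payload 000 (3 bits).
Byte 2: 0xA5 = 10100101 (10xxxxxx ✓), payload 100101.
Byte 3: 0x85 = 10000101 (10xxxxxx ✓), payload 000101.
Byte 4: 0x8B = 10001011 (10xxxxxx ✓), payload 001011.
Concatenate: 000100101000101001011 = 0x2514B (21 bits → U+2514B).

U+2514B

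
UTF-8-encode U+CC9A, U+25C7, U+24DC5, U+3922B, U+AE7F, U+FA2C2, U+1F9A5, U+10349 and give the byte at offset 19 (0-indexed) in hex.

0x8B

U+CC9A → 3-byte form EC B2 9A at offsets 0–2.
U+25C7 → 3-byte form E2 97 87 at offsets 3–5.
U+24DC5 → 4-byte form F0 A4 B7 85 at offsets 6–9.
U+3922B → 4-byte form F0 B9 88 AB at offsets 10–13.
U+AE7F → 3-byte form EA B9 BF at offsets 14–16.
U+FA2C2 → 4-byte form F3 BA 8B 82 at offsets 17–20.
Offset 19 falls in char 6's range; it's byte 3 of F3 BA 8B 82 = 0x8B.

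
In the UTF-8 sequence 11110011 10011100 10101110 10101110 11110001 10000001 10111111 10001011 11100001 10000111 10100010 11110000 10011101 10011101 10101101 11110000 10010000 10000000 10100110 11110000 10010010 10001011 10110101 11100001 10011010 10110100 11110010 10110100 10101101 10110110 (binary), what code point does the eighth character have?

Offset 0: leading byte 0xF3 = 11110011 → 4-byte char #1 = F3 9C AE AE.
Offset 4: leading byte 0xF1 = 11110001 → 4-byte char #2 = F1 81 BF 8B.
Offset 8: leading byte 0xE1 = 11100001 → 3-byte char #3 = E1 87 A2.
Offset 11: leading byte 0xF0 = 11110000 → 4-byte char #4 = F0 9D 9D AD.
Offset 15: leading byte 0xF0 = 11110000 → 4-byte char #5 = F0 90 80 A6.
Offset 19: leading byte 0xF0 = 11110000 → 4-byte char #6 = F0 92 8B B5.
Offset 23: leading byte 0xE1 = 11100001 → 3-byte char #7 = E1 9A B4.
Offset 26: leading byte 0xF2 = 11110010 → 4-byte char #8 = F2 B4 AD B6.
Leading byte 0xF2 = 11110010 matches 11110xxx → 4-byte sequence.
Byte 1: 0xF2 = 11110010, payload 010 (3 bits).
Byte 2: 0xB4 = 10110100 (10xxxxxx ✓), payload 110100.
Byte 3: 0xAD = 10101101 (10xxxxxx ✓), payload 101101.
Byte 4: 0xB6 = 10110110 (10xxxxxx ✓), payload 110110.
Concatenate: 010110100101101110110 = 0xB4B76 (21 bits → U+B4B76).

U+B4B76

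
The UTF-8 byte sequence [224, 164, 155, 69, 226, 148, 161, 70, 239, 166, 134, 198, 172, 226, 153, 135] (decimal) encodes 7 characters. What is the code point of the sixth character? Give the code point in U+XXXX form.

Offset 0: leading byte 0xE0 = 11100000 → 3-byte char #1 = E0 A4 9B.
Offset 3: leading byte 0x45 = 01000101 → 1-byte char #2 = 45.
Offset 4: leading byte 0xE2 = 11100010 → 3-byte char #3 = E2 94 A1.
Offset 7: leading byte 0x46 = 01000110 → 1-byte char #4 = 46.
Offset 8: leading byte 0xEF = 11101111 → 3-byte char #5 = EF A6 86.
Offset 11: leading byte 0xC6 = 11000110 → 2-byte char #6 = C6 AC.
Leading byte 0xC6 = 11000110 matches 110xxxxx → 2-byte sequence.
Byte 1: 0xC6 = 11000110, payload 00110 (5 bits).
Byte 2: 0xAC = 10101100 (10xxxxxx ✓), payload 101100.
Concatenate: 00110101100 = 0x1AC (11 bits → U+01AC).

U+01AC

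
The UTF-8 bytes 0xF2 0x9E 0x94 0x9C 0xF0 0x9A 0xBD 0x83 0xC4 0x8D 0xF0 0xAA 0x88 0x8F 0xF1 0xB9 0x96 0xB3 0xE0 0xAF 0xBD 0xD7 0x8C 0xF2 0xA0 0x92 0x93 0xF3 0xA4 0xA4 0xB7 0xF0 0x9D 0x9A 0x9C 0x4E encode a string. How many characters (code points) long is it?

Byte at offset 0: 0xF2 = 11110010 → 4-byte char (#1). Advance 4.
Byte at offset 4: 0xF0 = 11110000 → 4-byte char (#2). Advance 4.
Byte at offset 8: 0xC4 = 11000100 → 2-byte char (#3). Advance 2.
Byte at offset 10: 0xF0 = 11110000 → 4-byte char (#4). Advance 4.
Byte at offset 14: 0xF1 = 11110001 → 4-byte char (#5). Advance 4.
Byte at offset 18: 0xE0 = 11100000 → 3-byte char (#6). Advance 3.
Byte at offset 21: 0xD7 = 11010111 → 2-byte char (#7). Advance 2.
Byte at offset 23: 0xF2 = 11110010 → 4-byte char (#8). Advance 4.
Byte at offset 27: 0xF3 = 11110011 → 4-byte char (#9). Advance 4.
Byte at offset 31: 0xF0 = 11110000 → 4-byte char (#10). Advance 4.
Byte at offset 35: 0x4E = 01001110 → 1-byte char (#11). Advance 1.
Reached end at offset 36 after 11 code points.

11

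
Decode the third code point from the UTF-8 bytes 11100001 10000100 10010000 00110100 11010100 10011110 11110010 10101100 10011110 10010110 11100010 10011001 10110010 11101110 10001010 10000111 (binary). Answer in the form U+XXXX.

Offset 0: leading byte 0xE1 = 11100001 → 3-byte char #1 = E1 84 90.
Offset 3: leading byte 0x34 = 00110100 → 1-byte char #2 = 34.
Offset 4: leading byte 0xD4 = 11010100 → 2-byte char #3 = D4 9E.
Leading byte 0xD4 = 11010100 matches 110xxxxx → 2-byte sequence.
Byte 1: 0xD4 = 11010100, payload 10100 (5 bits).
Byte 2: 0x9E = 10011110 (10xxxxxx ✓), payload 011110.
Concatenate: 10100011110 = 0x51E (11 bits → U+051E).

U+051E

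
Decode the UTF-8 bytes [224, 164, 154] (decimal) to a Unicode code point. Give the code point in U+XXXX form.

Leading byte 0xE0 = 11100000 matches 1110xxxx → 3-byte sequence.
Byte 1: 0xE0 = 11100000, payload 0000 (4 bits).
Byte 2: 0xA4 = 10100100 (10xxxxxx ✓), payload 100100.
Byte 3: 0x9A = 10011010 (10xxxxxx ✓), payload 011010.
Concatenate: 0000100100011010 = 0x91A (16 bits → U+091A).

U+091A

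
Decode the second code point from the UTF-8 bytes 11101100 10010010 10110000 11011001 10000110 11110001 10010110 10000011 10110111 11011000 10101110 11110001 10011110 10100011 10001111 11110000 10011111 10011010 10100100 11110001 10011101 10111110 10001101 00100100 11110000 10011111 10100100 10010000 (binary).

U+0646

Offset 0: leading byte 0xEC = 11101100 → 3-byte char #1 = EC 92 B0.
Offset 3: leading byte 0xD9 = 11011001 → 2-byte char #2 = D9 86.
Leading byte 0xD9 = 11011001 matches 110xxxxx → 2-byte sequence.
Byte 1: 0xD9 = 11011001, payload 11001 (5 bits).
Byte 2: 0x86 = 10000110 (10xxxxxx ✓), payload 000110.
Concatenate: 11001000110 = 0x646 (11 bits → U+0646).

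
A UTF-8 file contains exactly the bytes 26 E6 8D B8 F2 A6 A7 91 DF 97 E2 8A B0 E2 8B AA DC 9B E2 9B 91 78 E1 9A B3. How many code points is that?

10

Byte at offset 0: 0x26 = 00100110 → 1-byte char (#1). Advance 1.
Byte at offset 1: 0xE6 = 11100110 → 3-byte char (#2). Advance 3.
Byte at offset 4: 0xF2 = 11110010 → 4-byte char (#3). Advance 4.
Byte at offset 8: 0xDF = 11011111 → 2-byte char (#4). Advance 2.
Byte at offset 10: 0xE2 = 11100010 → 3-byte char (#5). Advance 3.
Byte at offset 13: 0xE2 = 11100010 → 3-byte char (#6). Advance 3.
Byte at offset 16: 0xDC = 11011100 → 2-byte char (#7). Advance 2.
Byte at offset 18: 0xE2 = 11100010 → 3-byte char (#8). Advance 3.
Byte at offset 21: 0x78 = 01111000 → 1-byte char (#9). Advance 1.
Byte at offset 22: 0xE1 = 11100001 → 3-byte char (#10). Advance 3.
Reached end at offset 25 after 10 code points.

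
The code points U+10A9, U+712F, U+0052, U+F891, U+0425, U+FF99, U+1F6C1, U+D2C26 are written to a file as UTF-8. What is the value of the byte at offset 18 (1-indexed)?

0x9B

1-indexed offset 18 is 0-indexed offset 17.
U+10A9 → 3-byte form E1 82 A9 at offsets 0–2.
U+712F → 3-byte form E7 84 AF at offsets 3–5.
U+0052 → 1-byte form 52 at offsets 6–6.
U+F891 → 3-byte form EF A2 91 at offsets 7–9.
U+0425 → 2-byte form D0 A5 at offsets 10–11.
U+FF99 → 3-byte form EF BE 99 at offsets 12–14.
U+1F6C1 → 4-byte form F0 9F 9B 81 at offsets 15–18.
Offset 17 falls in char 7's range; it's byte 3 of F0 9F 9B 81 = 0x9B.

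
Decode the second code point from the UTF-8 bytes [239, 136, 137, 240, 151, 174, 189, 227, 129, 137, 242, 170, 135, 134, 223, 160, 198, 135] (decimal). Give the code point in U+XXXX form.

Offset 0: leading byte 0xEF = 11101111 → 3-byte char #1 = EF 88 89.
Offset 3: leading byte 0xF0 = 11110000 → 4-byte char #2 = F0 97 AE BD.
Leading byte 0xF0 = 11110000 matches 11110xxx → 4-byte sequence.
Byte 1: 0xF0 = 11110000, payload 000 (3 bits).
Byte 2: 0x97 = 10010111 (10xxxxxx ✓), payload 010111.
Byte 3: 0xAE = 10101110 (10xxxxxx ✓), payload 101110.
Byte 4: 0xBD = 10111101 (10xxxxxx ✓), payload 111101.
Concatenate: 000010111101110111101 = 0x17BBD (21 bits → U+17BBD).

U+17BBD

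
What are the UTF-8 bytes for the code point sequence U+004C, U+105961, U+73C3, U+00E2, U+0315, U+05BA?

U+004C: 1-byte form → 4C.
U+105961: 4-byte form → F4 85 A5 A1.
U+73C3: 3-byte form → E7 8F 83.
U+00E2: 2-byte form → C3 A2.
U+0315: 2-byte form → CC 95.
U+05BA: 2-byte form → D6 BA.
Concatenated (14 bytes): 4C F4 85 A5 A1 E7 8F 83 C3 A2 CC 95 D6 BA.

4C F4 85 A5 A1 E7 8F 83 C3 A2 CC 95 D6 BA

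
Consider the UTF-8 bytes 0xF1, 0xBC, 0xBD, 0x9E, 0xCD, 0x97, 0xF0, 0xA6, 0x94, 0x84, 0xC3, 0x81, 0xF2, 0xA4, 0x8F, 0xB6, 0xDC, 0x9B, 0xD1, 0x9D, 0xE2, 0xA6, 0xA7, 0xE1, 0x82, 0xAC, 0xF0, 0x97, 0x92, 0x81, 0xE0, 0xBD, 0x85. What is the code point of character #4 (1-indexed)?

U+00C1

Offset 0: leading byte 0xF1 = 11110001 → 4-byte char #1 = F1 BC BD 9E.
Offset 4: leading byte 0xCD = 11001101 → 2-byte char #2 = CD 97.
Offset 6: leading byte 0xF0 = 11110000 → 4-byte char #3 = F0 A6 94 84.
Offset 10: leading byte 0xC3 = 11000011 → 2-byte char #4 = C3 81.
Leading byte 0xC3 = 11000011 matches 110xxxxx → 2-byte sequence.
Byte 1: 0xC3 = 11000011, payload 00011 (5 bits).
Byte 2: 0x81 = 10000001 (10xxxxxx ✓), payload 000001.
Concatenate: 00011000001 = 0xC1 (11 bits → U+00C1).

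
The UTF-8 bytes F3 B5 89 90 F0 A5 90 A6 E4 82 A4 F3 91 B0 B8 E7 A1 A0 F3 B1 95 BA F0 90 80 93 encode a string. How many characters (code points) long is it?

7

Byte at offset 0: 0xF3 = 11110011 → 4-byte char (#1). Advance 4.
Byte at offset 4: 0xF0 = 11110000 → 4-byte char (#2). Advance 4.
Byte at offset 8: 0xE4 = 11100100 → 3-byte char (#3). Advance 3.
Byte at offset 11: 0xF3 = 11110011 → 4-byte char (#4). Advance 4.
Byte at offset 15: 0xE7 = 11100111 → 3-byte char (#5). Advance 3.
Byte at offset 18: 0xF3 = 11110011 → 4-byte char (#6). Advance 4.
Byte at offset 22: 0xF0 = 11110000 → 4-byte char (#7). Advance 4.
Reached end at offset 26 after 7 code points.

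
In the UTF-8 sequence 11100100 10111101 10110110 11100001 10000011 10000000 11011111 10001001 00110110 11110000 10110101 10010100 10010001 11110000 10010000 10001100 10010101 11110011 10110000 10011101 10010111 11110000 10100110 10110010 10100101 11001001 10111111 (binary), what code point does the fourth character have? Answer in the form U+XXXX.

U+0036

Offset 0: leading byte 0xE4 = 11100100 → 3-byte char #1 = E4 BD B6.
Offset 3: leading byte 0xE1 = 11100001 → 3-byte char #2 = E1 83 80.
Offset 6: leading byte 0xDF = 11011111 → 2-byte char #3 = DF 89.
Offset 8: leading byte 0x36 = 00110110 → 1-byte char #4 = 36.
Leading byte 0x36 = 00110110 matches 0xxxxxxx → 1-byte sequence.
Byte 1: 0x36 = 00110110, payload 0110110 (7 bits).
Concatenate: 0110110 = 0x36 (7 bits → U+0036).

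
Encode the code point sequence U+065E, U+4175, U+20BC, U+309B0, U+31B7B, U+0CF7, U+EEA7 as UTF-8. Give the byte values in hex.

D9 9E E4 85 B5 E2 82 BC F0 B0 A6 B0 F0 B1 AD BB E0 B3 B7 EE BA A7

U+065E: 2-byte form → D9 9E.
U+4175: 3-byte form → E4 85 B5.
U+20BC: 3-byte form → E2 82 BC.
U+309B0: 4-byte form → F0 B0 A6 B0.
U+31B7B: 4-byte form → F0 B1 AD BB.
U+0CF7: 3-byte form → E0 B3 B7.
U+EEA7: 3-byte form → EE BA A7.
Concatenated (22 bytes): D9 9E E4 85 B5 E2 82 BC F0 B0 A6 B0 F0 B1 AD BB E0 B3 B7 EE BA A7.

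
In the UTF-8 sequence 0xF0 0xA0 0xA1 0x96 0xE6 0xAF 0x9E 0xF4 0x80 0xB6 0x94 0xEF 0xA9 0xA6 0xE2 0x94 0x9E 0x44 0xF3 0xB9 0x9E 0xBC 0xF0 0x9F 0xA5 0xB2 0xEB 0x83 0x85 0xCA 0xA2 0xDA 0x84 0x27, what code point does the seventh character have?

Offset 0: leading byte 0xF0 = 11110000 → 4-byte char #1 = F0 A0 A1 96.
Offset 4: leading byte 0xE6 = 11100110 → 3-byte char #2 = E6 AF 9E.
Offset 7: leading byte 0xF4 = 11110100 → 4-byte char #3 = F4 80 B6 94.
Offset 11: leading byte 0xEF = 11101111 → 3-byte char #4 = EF A9 A6.
Offset 14: leading byte 0xE2 = 11100010 → 3-byte char #5 = E2 94 9E.
Offset 17: leading byte 0x44 = 01000100 → 1-byte char #6 = 44.
Offset 18: leading byte 0xF3 = 11110011 → 4-byte char #7 = F3 B9 9E BC.
Leading byte 0xF3 = 11110011 matches 11110xxx → 4-byte sequence.
Byte 1: 0xF3 = 11110011, payload 011 (3 bits).
Byte 2: 0xB9 = 10111001 (10xxxxxx ✓), payload 111001.
Byte 3: 0x9E = 10011110 (10xxxxxx ✓), payload 011110.
Byte 4: 0xBC = 10111100 (10xxxxxx ✓), payload 111100.
Concatenate: 011111001011110111100 = 0xF97BC (21 bits → U+F97BC).

U+F97BC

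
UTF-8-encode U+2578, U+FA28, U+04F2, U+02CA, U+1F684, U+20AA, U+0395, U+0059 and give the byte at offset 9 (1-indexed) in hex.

0xCB

1-indexed offset 9 is 0-indexed offset 8.
U+2578 → 3-byte form E2 95 B8 at offsets 0–2.
U+FA28 → 3-byte form EF A8 A8 at offsets 3–5.
U+04F2 → 2-byte form D3 B2 at offsets 6–7.
U+02CA → 2-byte form CB 8A at offsets 8–9.
Offset 8 falls in char 4's range; it's byte 1 of CB 8A = 0xCB.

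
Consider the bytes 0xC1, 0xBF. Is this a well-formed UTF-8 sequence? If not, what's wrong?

Leading byte 0xC1 = 11000001 → 2-byte form.
Continuation bytes all match 10xxxxxx. Payload decodes to 0x7F.
But 0x7F < 0x80, the minimum for a 2-byte sequence — this is an overlong encoding.

invalid (overlong encoding)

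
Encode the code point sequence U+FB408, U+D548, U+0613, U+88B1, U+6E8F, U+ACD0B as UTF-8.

U+FB408: 4-byte form → F3 BB 90 88.
U+D548: 3-byte form → ED 95 88.
U+0613: 2-byte form → D8 93.
U+88B1: 3-byte form → E8 A2 B1.
U+6E8F: 3-byte form → E6 BA 8F.
U+ACD0B: 4-byte form → F2 AC B4 8B.
Concatenated (19 bytes): F3 BB 90 88 ED 95 88 D8 93 E8 A2 B1 E6 BA 8F F2 AC B4 8B.

F3 BB 90 88 ED 95 88 D8 93 E8 A2 B1 E6 BA 8F F2 AC B4 8B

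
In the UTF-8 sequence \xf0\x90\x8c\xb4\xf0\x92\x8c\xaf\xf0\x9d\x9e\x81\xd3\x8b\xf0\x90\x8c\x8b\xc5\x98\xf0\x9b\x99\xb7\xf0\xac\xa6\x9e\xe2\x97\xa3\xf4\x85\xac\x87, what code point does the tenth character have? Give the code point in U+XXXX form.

U+105B07

Offset 0: leading byte 0xF0 = 11110000 → 4-byte char #1 = F0 90 8C B4.
Offset 4: leading byte 0xF0 = 11110000 → 4-byte char #2 = F0 92 8C AF.
Offset 8: leading byte 0xF0 = 11110000 → 4-byte char #3 = F0 9D 9E 81.
Offset 12: leading byte 0xD3 = 11010011 → 2-byte char #4 = D3 8B.
Offset 14: leading byte 0xF0 = 11110000 → 4-byte char #5 = F0 90 8C 8B.
Offset 18: leading byte 0xC5 = 11000101 → 2-byte char #6 = C5 98.
Offset 20: leading byte 0xF0 = 11110000 → 4-byte char #7 = F0 9B 99 B7.
Offset 24: leading byte 0xF0 = 11110000 → 4-byte char #8 = F0 AC A6 9E.
Offset 28: leading byte 0xE2 = 11100010 → 3-byte char #9 = E2 97 A3.
Offset 31: leading byte 0xF4 = 11110100 → 4-byte char #10 = F4 85 AC 87.
Leading byte 0xF4 = 11110100 matches 11110xxx → 4-byte sequence.
Byte 1: 0xF4 = 11110100, payload 100 (3 bits).
Byte 2: 0x85 = 10000101 (10xxxxxx ✓), payload 000101.
Byte 3: 0xAC = 10101100 (10xxxxxx ✓), payload 101100.
Byte 4: 0x87 = 10000111 (10xxxxxx ✓), payload 000111.
Concatenate: 100000101101100000111 = 0x105B07 (21 bits → U+105B07).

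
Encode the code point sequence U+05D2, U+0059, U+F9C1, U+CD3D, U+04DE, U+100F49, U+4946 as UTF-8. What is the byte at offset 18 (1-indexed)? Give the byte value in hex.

1-indexed offset 18 is 0-indexed offset 17.
U+05D2 → 2-byte form D7 92 at offsets 0–1.
U+0059 → 1-byte form 59 at offsets 2–2.
U+F9C1 → 3-byte form EF A7 81 at offsets 3–5.
U+CD3D → 3-byte form EC B4 BD at offsets 6–8.
U+04DE → 2-byte form D3 9E at offsets 9–10.
U+100F49 → 4-byte form F4 80 BD 89 at offsets 11–14.
U+4946 → 3-byte form E4 A5 86 at offsets 15–17.
Offset 17 falls in char 7's range; it's byte 3 of E4 A5 86 = 0x86.

0x86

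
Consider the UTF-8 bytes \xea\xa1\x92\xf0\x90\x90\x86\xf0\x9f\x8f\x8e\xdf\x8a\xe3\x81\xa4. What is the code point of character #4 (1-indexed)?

U+07CA

Offset 0: leading byte 0xEA = 11101010 → 3-byte char #1 = EA A1 92.
Offset 3: leading byte 0xF0 = 11110000 → 4-byte char #2 = F0 90 90 86.
Offset 7: leading byte 0xF0 = 11110000 → 4-byte char #3 = F0 9F 8F 8E.
Offset 11: leading byte 0xDF = 11011111 → 2-byte char #4 = DF 8A.
Leading byte 0xDF = 11011111 matches 110xxxxx → 2-byte sequence.
Byte 1: 0xDF = 11011111, payload 11111 (5 bits).
Byte 2: 0x8A = 10001010 (10xxxxxx ✓), payload 001010.
Concatenate: 11111001010 = 0x7CA (11 bits → U+07CA).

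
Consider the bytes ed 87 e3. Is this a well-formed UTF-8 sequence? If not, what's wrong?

invalid (non-continuation byte where continuation expected)

Leading byte 0xED = 11101101 → 3-byte form.
Byte 3 is 0xE3 = 11100011, which is not 10xxxxxx — expected a continuation byte.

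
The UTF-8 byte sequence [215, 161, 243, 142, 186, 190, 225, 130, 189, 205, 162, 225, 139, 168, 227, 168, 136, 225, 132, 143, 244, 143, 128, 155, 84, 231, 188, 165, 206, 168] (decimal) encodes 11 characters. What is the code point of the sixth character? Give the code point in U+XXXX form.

Offset 0: leading byte 0xD7 = 11010111 → 2-byte char #1 = D7 A1.
Offset 2: leading byte 0xF3 = 11110011 → 4-byte char #2 = F3 8E BA BE.
Offset 6: leading byte 0xE1 = 11100001 → 3-byte char #3 = E1 82 BD.
Offset 9: leading byte 0xCD = 11001101 → 2-byte char #4 = CD A2.
Offset 11: leading byte 0xE1 = 11100001 → 3-byte char #5 = E1 8B A8.
Offset 14: leading byte 0xE3 = 11100011 → 3-byte char #6 = E3 A8 88.
Leading byte 0xE3 = 11100011 matches 1110xxxx → 3-byte sequence.
Byte 1: 0xE3 = 11100011, payload 0011 (4 bits).
Byte 2: 0xA8 = 10101000 (10xxxxxx ✓), payload 101000.
Byte 3: 0x88 = 10001000 (10xxxxxx ✓), payload 001000.
Concatenate: 0011101000001000 = 0x3A08 (16 bits → U+3A08).

U+3A08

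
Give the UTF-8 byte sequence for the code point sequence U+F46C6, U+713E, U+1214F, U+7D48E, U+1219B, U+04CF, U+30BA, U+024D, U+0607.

U+F46C6: 4-byte form → F3 B4 9B 86.
U+713E: 3-byte form → E7 84 BE.
U+1214F: 4-byte form → F0 92 85 8F.
U+7D48E: 4-byte form → F1 BD 92 8E.
U+1219B: 4-byte form → F0 92 86 9B.
U+04CF: 2-byte form → D3 8F.
U+30BA: 3-byte form → E3 82 BA.
U+024D: 2-byte form → C9 8D.
U+0607: 2-byte form → D8 87.
Concatenated (28 bytes): F3 B4 9B 86 E7 84 BE F0 92 85 8F F1 BD 92 8E F0 92 86 9B D3 8F E3 82 BA C9 8D D8 87.

F3 B4 9B 86 E7 84 BE F0 92 85 8F F1 BD 92 8E F0 92 86 9B D3 8F E3 82 BA C9 8D D8 87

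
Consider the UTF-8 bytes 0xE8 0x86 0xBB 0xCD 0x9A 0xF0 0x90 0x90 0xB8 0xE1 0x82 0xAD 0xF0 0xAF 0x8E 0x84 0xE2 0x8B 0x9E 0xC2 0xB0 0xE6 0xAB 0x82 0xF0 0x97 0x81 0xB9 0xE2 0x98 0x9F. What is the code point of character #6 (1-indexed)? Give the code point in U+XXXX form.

Offset 0: leading byte 0xE8 = 11101000 → 3-byte char #1 = E8 86 BB.
Offset 3: leading byte 0xCD = 11001101 → 2-byte char #2 = CD 9A.
Offset 5: leading byte 0xF0 = 11110000 → 4-byte char #3 = F0 90 90 B8.
Offset 9: leading byte 0xE1 = 11100001 → 3-byte char #4 = E1 82 AD.
Offset 12: leading byte 0xF0 = 11110000 → 4-byte char #5 = F0 AF 8E 84.
Offset 16: leading byte 0xE2 = 11100010 → 3-byte char #6 = E2 8B 9E.
Leading byte 0xE2 = 11100010 matches 1110xxxx → 3-byte sequence.
Byte 1: 0xE2 = 11100010, payload 0010 (4 bits).
Byte 2: 0x8B = 10001011 (10xxxxxx ✓), payload 001011.
Byte 3: 0x9E = 10011110 (10xxxxxx ✓), payload 011110.
Concatenate: 0010001011011110 = 0x22DE (16 bits → U+22DE).

U+22DE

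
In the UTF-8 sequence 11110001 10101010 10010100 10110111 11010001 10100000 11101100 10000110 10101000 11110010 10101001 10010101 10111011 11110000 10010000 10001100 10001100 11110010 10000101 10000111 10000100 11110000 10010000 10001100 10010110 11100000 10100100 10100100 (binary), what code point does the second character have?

Offset 0: leading byte 0xF1 = 11110001 → 4-byte char #1 = F1 AA 94 B7.
Offset 4: leading byte 0xD1 = 11010001 → 2-byte char #2 = D1 A0.
Leading byte 0xD1 = 11010001 matches 110xxxxx → 2-byte sequence.
Byte 1: 0xD1 = 11010001, payload 10001 (5 bits).
Byte 2: 0xA0 = 10100000 (10xxxxxx ✓), payload 100000.
Concatenate: 10001100000 = 0x460 (11 bits → U+0460).

U+0460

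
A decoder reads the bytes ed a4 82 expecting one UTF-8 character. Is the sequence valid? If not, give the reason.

Structurally a 3-byte sequence; payload = 0xD902.
But 0xD902 is in U+D800–U+DFFF, the surrogate range. Surrogates are not Unicode scalar values and are forbidden in UTF-8.

invalid (encodes a surrogate (U+D800–U+DFFF))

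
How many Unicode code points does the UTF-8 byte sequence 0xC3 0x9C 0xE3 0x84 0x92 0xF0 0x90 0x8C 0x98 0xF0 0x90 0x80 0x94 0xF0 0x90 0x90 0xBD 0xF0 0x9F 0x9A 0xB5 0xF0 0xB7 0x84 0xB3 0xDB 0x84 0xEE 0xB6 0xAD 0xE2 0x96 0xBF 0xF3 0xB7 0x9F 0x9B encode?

Byte at offset 0: 0xC3 = 11000011 → 2-byte char (#1). Advance 2.
Byte at offset 2: 0xE3 = 11100011 → 3-byte char (#2). Advance 3.
Byte at offset 5: 0xF0 = 11110000 → 4-byte char (#3). Advance 4.
Byte at offset 9: 0xF0 = 11110000 → 4-byte char (#4). Advance 4.
Byte at offset 13: 0xF0 = 11110000 → 4-byte char (#5). Advance 4.
Byte at offset 17: 0xF0 = 11110000 → 4-byte char (#6). Advance 4.
Byte at offset 21: 0xF0 = 11110000 → 4-byte char (#7). Advance 4.
Byte at offset 25: 0xDB = 11011011 → 2-byte char (#8). Advance 2.
Byte at offset 27: 0xEE = 11101110 → 3-byte char (#9). Advance 3.
Byte at offset 30: 0xE2 = 11100010 → 3-byte char (#10). Advance 3.
Byte at offset 33: 0xF3 = 11110011 → 4-byte char (#11). Advance 4.
Reached end at offset 37 after 11 code points.

11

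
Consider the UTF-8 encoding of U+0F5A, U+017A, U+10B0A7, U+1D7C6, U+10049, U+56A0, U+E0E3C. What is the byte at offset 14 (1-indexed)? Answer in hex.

1-indexed offset 14 is 0-indexed offset 13.
U+0F5A → 3-byte form E0 BD 9A at offsets 0–2.
U+017A → 2-byte form C5 BA at offsets 3–4.
U+10B0A7 → 4-byte form F4 8B 82 A7 at offsets 5–8.
U+1D7C6 → 4-byte form F0 9D 9F 86 at offsets 9–12.
U+10049 → 4-byte form F0 90 81 89 at offsets 13–16.
Offset 13 falls in char 5's range; it's byte 1 of F0 90 81 89 = 0xF0.

0xF0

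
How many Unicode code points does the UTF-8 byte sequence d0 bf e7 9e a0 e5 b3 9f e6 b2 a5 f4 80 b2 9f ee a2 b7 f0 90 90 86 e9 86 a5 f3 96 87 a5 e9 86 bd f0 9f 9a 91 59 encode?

Byte at offset 0: 0xD0 = 11010000 → 2-byte char (#1). Advance 2.
Byte at offset 2: 0xE7 = 11100111 → 3-byte char (#2). Advance 3.
Byte at offset 5: 0xE5 = 11100101 → 3-byte char (#3). Advance 3.
Byte at offset 8: 0xE6 = 11100110 → 3-byte char (#4). Advance 3.
Byte at offset 11: 0xF4 = 11110100 → 4-byte char (#5). Advance 4.
Byte at offset 15: 0xEE = 11101110 → 3-byte char (#6). Advance 3.
Byte at offset 18: 0xF0 = 11110000 → 4-byte char (#7). Advance 4.
Byte at offset 22: 0xE9 = 11101001 → 3-byte char (#8). Advance 3.
Byte at offset 25: 0xF3 = 11110011 → 4-byte char (#9). Advance 4.
Byte at offset 29: 0xE9 = 11101001 → 3-byte char (#10). Advance 3.
Byte at offset 32: 0xF0 = 11110000 → 4-byte char (#11). Advance 4.
Byte at offset 36: 0x59 = 01011001 → 1-byte char (#12). Advance 1.
Reached end at offset 37 after 12 code points.

12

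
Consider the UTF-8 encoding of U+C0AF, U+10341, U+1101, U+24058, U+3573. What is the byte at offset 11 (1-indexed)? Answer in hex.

1-indexed offset 11 is 0-indexed offset 10.
U+C0AF → 3-byte form EC 82 AF at offsets 0–2.
U+10341 → 4-byte form F0 90 8D 81 at offsets 3–6.
U+1101 → 3-byte form E1 84 81 at offsets 7–9.
U+24058 → 4-byte form F0 A4 81 98 at offsets 10–13.
Offset 10 falls in char 4's range; it's byte 1 of F0 A4 81 98 = 0xF0.

0xF0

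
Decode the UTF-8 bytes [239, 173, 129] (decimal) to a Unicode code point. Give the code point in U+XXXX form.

U+FB41

Leading byte 0xEF = 11101111 matches 1110xxxx → 3-byte sequence.
Byte 1: 0xEF = 11101111, payload 1111 (4 bits).
Byte 2: 0xAD = 10101101 (10xxxxxx ✓), payload 101101.
Byte 3: 0x81 = 10000001 (10xxxxxx ✓), payload 000001.
Concatenate: 1111101101000001 = 0xFB41 (16 bits → U+FB41).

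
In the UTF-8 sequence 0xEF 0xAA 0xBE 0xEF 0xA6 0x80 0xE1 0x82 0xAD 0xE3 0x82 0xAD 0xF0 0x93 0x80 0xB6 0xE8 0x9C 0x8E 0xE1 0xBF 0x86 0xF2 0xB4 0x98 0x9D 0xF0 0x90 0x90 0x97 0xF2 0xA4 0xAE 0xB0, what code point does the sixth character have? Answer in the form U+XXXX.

U+870E

Offset 0: leading byte 0xEF = 11101111 → 3-byte char #1 = EF AA BE.
Offset 3: leading byte 0xEF = 11101111 → 3-byte char #2 = EF A6 80.
Offset 6: leading byte 0xE1 = 11100001 → 3-byte char #3 = E1 82 AD.
Offset 9: leading byte 0xE3 = 11100011 → 3-byte char #4 = E3 82 AD.
Offset 12: leading byte 0xF0 = 11110000 → 4-byte char #5 = F0 93 80 B6.
Offset 16: leading byte 0xE8 = 11101000 → 3-byte char #6 = E8 9C 8E.
Leading byte 0xE8 = 11101000 matches 1110xxxx → 3-byte sequence.
Byte 1: 0xE8 = 11101000, payload 1000 (4 bits).
Byte 2: 0x9C = 10011100 (10xxxxxx ✓), payload 011100.
Byte 3: 0x8E = 10001110 (10xxxxxx ✓), payload 001110.
Concatenate: 1000011100001110 = 0x870E (16 bits → U+870E).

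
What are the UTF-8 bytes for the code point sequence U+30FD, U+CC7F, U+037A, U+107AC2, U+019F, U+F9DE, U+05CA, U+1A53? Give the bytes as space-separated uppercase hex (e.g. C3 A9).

U+30FD: 3-byte form → E3 83 BD.
U+CC7F: 3-byte form → EC B1 BF.
U+037A: 2-byte form → CD BA.
U+107AC2: 4-byte form → F4 87 AB 82.
U+019F: 2-byte form → C6 9F.
U+F9DE: 3-byte form → EF A7 9E.
U+05CA: 2-byte form → D7 8A.
U+1A53: 3-byte form → E1 A9 93.
Concatenated (22 bytes): E3 83 BD EC B1 BF CD BA F4 87 AB 82 C6 9F EF A7 9E D7 8A E1 A9 93.

E3 83 BD EC B1 BF CD BA F4 87 AB 82 C6 9F EF A7 9E D7 8A E1 A9 93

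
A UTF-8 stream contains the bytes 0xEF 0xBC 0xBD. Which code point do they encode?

U+FF3D

Leading byte 0xEF = 11101111 matches 1110xxxx → 3-byte sequence.
Byte 1: 0xEF = 11101111, payload 1111 (4 bits).
Byte 2: 0xBC = 10111100 (10xxxxxx ✓), payload 111100.
Byte 3: 0xBD = 10111101 (10xxxxxx ✓), payload 111101.
Concatenate: 1111111100111101 = 0xFF3D (16 bits → U+FF3D).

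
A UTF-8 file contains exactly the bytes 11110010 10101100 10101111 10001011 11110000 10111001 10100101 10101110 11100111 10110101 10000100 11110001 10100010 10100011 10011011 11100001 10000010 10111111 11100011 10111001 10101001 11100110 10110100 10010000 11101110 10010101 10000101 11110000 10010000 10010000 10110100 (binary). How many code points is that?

Byte at offset 0: 0xF2 = 11110010 → 4-byte char (#1). Advance 4.
Byte at offset 4: 0xF0 = 11110000 → 4-byte char (#2). Advance 4.
Byte at offset 8: 0xE7 = 11100111 → 3-byte char (#3). Advance 3.
Byte at offset 11: 0xF1 = 11110001 → 4-byte char (#4). Advance 4.
Byte at offset 15: 0xE1 = 11100001 → 3-byte char (#5). Advance 3.
Byte at offset 18: 0xE3 = 11100011 → 3-byte char (#6). Advance 3.
Byte at offset 21: 0xE6 = 11100110 → 3-byte char (#7). Advance 3.
Byte at offset 24: 0xEE = 11101110 → 3-byte char (#8). Advance 3.
Byte at offset 27: 0xF0 = 11110000 → 4-byte char (#9). Advance 4.
Reached end at offset 31 after 9 code points.

9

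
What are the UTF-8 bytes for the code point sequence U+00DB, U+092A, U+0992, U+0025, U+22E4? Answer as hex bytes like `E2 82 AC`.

U+00DB: 2-byte form → C3 9B.
U+092A: 3-byte form → E0 A4 AA.
U+0992: 3-byte form → E0 A6 92.
U+0025: 1-byte form → 25.
U+22E4: 3-byte form → E2 8B A4.
Concatenated (12 bytes): C3 9B E0 A4 AA E0 A6 92 25 E2 8B A4.

C3 9B E0 A4 AA E0 A6 92 25 E2 8B A4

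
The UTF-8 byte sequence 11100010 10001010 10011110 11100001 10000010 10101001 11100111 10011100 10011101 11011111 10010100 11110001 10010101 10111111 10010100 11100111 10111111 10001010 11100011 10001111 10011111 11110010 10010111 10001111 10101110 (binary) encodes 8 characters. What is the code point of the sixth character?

Offset 0: leading byte 0xE2 = 11100010 → 3-byte char #1 = E2 8A 9E.
Offset 3: leading byte 0xE1 = 11100001 → 3-byte char #2 = E1 82 A9.
Offset 6: leading byte 0xE7 = 11100111 → 3-byte char #3 = E7 9C 9D.
Offset 9: leading byte 0xDF = 11011111 → 2-byte char #4 = DF 94.
Offset 11: leading byte 0xF1 = 11110001 → 4-byte char #5 = F1 95 BF 94.
Offset 15: leading byte 0xE7 = 11100111 → 3-byte char #6 = E7 BF 8A.
Leading byte 0xE7 = 11100111 matches 1110xxxx → 3-byte sequence.
Byte 1: 0xE7 = 11100111, payload 0111 (4 bits).
Byte 2: 0xBF = 10111111 (10xxxxxx ✓), payload 111111.
Byte 3: 0x8A = 10001010 (10xxxxxx ✓), payload 001010.
Concatenate: 0111111111001010 = 0x7FCA (16 bits → U+7FCA).

U+7FCA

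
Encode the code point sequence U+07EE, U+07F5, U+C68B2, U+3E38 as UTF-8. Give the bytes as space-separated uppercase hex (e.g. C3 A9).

DF AE DF B5 F3 86 A2 B2 E3 B8 B8

U+07EE: 2-byte form → DF AE.
U+07F5: 2-byte form → DF B5.
U+C68B2: 4-byte form → F3 86 A2 B2.
U+3E38: 3-byte form → E3 B8 B8.
Concatenated (11 bytes): DF AE DF B5 F3 86 A2 B2 E3 B8 B8.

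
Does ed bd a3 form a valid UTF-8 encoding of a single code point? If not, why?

Structurally a 3-byte sequence; payload = 0xDF63.
But 0xDF63 is in U+D800–U+DFFF, the surrogate range. Surrogates are not Unicode scalar values and are forbidden in UTF-8.

invalid (encodes a surrogate (U+D800–U+DFFF))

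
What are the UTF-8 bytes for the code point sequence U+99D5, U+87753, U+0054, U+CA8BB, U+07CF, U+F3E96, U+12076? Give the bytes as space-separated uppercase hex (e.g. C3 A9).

E9 A7 95 F2 87 9D 93 54 F3 8A A2 BB DF 8F F3 B3 BA 96 F0 92 81 B6

U+99D5: 3-byte form → E9 A7 95.
U+87753: 4-byte form → F2 87 9D 93.
U+0054: 1-byte form → 54.
U+CA8BB: 4-byte form → F3 8A A2 BB.
U+07CF: 2-byte form → DF 8F.
U+F3E96: 4-byte form → F3 B3 BA 96.
U+12076: 4-byte form → F0 92 81 B6.
Concatenated (22 bytes): E9 A7 95 F2 87 9D 93 54 F3 8A A2 BB DF 8F F3 B3 BA 96 F0 92 81 B6.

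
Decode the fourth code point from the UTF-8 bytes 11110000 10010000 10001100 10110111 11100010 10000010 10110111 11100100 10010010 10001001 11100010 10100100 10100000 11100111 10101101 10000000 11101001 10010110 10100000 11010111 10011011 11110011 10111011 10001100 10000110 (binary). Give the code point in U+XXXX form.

Offset 0: leading byte 0xF0 = 11110000 → 4-byte char #1 = F0 90 8C B7.
Offset 4: leading byte 0xE2 = 11100010 → 3-byte char #2 = E2 82 B7.
Offset 7: leading byte 0xE4 = 11100100 → 3-byte char #3 = E4 92 89.
Offset 10: leading byte 0xE2 = 11100010 → 3-byte char #4 = E2 A4 A0.
Leading byte 0xE2 = 11100010 matches 1110xxxx → 3-byte sequence.
Byte 1: 0xE2 = 11100010, payload 0010 (4 bits).
Byte 2: 0xA4 = 10100100 (10xxxxxx ✓), payload 100100.
Byte 3: 0xA0 = 10100000 (10xxxxxx ✓), payload 100000.
Concatenate: 0010100100100000 = 0x2920 (16 bits → U+2920).

U+2920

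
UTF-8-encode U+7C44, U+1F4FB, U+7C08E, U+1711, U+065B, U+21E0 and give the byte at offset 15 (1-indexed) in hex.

1-indexed offset 15 is 0-indexed offset 14.
U+7C44 → 3-byte form E7 B1 84 at offsets 0–2.
U+1F4FB → 4-byte form F0 9F 93 BB at offsets 3–6.
U+7C08E → 4-byte form F1 BC 82 8E at offsets 7–10.
U+1711 → 3-byte form E1 9C 91 at offsets 11–13.
U+065B → 2-byte form D9 9B at offsets 14–15.
Offset 14 falls in char 5's range; it's byte 1 of D9 9B = 0xD9.

0xD9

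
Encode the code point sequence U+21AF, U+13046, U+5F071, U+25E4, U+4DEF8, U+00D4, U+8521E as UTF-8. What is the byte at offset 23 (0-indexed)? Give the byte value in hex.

0x9E

U+21AF → 3-byte form E2 86 AF at offsets 0–2.
U+13046 → 4-byte form F0 93 81 86 at offsets 3–6.
U+5F071 → 4-byte form F1 9F 81 B1 at offsets 7–10.
U+25E4 → 3-byte form E2 97 A4 at offsets 11–13.
U+4DEF8 → 4-byte form F1 8D BB B8 at offsets 14–17.
U+00D4 → 2-byte form C3 94 at offsets 18–19.
U+8521E → 4-byte form F2 85 88 9E at offsets 20–23.
Offset 23 falls in char 7's range; it's byte 4 of F2 85 88 9E = 0x9E.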